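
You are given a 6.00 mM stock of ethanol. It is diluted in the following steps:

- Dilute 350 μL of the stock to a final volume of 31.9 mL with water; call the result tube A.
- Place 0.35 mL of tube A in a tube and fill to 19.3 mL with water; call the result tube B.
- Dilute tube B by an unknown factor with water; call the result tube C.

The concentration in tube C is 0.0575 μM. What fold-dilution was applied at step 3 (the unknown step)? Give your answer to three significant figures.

Step 1: 350 μL brought to 31.9 mL → factor 31900/350 = 91.143
Step 2: 0.35 mL brought to 19.3 mL → factor 19.3/0.35 = 55.143
Step 3: unknown factor x
Product of known-step factors = 5025.9
Overall factor = 6.00 mM / (0.0575 μM) = 1.0435 × 10^5
x = 1.0435 × 10^5 / 5025.9 = 20.8

20.8-fold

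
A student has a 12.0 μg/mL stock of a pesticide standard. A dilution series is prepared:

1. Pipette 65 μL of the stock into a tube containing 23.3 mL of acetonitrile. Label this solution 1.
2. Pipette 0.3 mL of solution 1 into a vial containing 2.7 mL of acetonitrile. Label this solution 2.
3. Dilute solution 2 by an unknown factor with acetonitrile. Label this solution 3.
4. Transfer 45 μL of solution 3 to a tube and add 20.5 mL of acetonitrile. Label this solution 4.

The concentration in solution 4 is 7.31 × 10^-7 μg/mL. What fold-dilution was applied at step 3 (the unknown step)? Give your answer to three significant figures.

10.0-fold

Step 1: 65 μL + 23.3 mL = 23365 μL total → factor 23365/65 = 359.46
Step 2: 0.3 mL + 2.7 mL = 3 mL total → factor 3/0.3 = 10
Step 3: unknown factor x
Step 4: 45 μL + 20.5 mL = 20545 μL total → factor 20545/45 = 456.56
Product of known-step factors = 1.6411 × 10^6
Overall factor = 12.0 μg/mL / (7.31 × 10^-7 μg/mL) = 1.6416 × 10^7
x = 1.6416 × 10^7 / 1.6411 × 10^6 = 10.0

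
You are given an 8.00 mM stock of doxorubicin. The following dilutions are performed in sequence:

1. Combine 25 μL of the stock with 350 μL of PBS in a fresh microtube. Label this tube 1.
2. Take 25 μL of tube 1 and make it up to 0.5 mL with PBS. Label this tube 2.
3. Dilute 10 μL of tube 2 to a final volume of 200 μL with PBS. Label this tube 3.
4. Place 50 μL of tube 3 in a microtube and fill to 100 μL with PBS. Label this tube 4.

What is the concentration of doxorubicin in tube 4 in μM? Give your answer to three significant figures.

0.667 μM

Step 1: 25 μL + 350 μL = 375 μL total → factor 375/25 = 15
Step 2: 25 μL brought to 0.5 mL → factor 500/25 = 20
Step 3: 10 μL brought to 200 μL → factor 200/10 = 20
Step 4: 50 μL brought to 100 μL → factor 100/50 = 2
Overall dilution factor = 15 × 20 × 20 × 2 = 12000
Final = 8.00 mM / 12000 = 0.0006667 mM = 0.667 μM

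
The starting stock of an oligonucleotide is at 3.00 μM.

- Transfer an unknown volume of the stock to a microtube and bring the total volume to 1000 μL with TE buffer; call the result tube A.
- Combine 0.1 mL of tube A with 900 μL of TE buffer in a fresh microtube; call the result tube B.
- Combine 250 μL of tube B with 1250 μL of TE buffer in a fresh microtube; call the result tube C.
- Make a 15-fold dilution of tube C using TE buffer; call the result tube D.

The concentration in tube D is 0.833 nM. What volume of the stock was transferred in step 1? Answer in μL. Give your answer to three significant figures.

Step 1: v brought to 1000 μL → factor = 1000 μL/v
Step 2: 0.1 mL + 900 μL = 1 mL total → factor 1/0.1 = 10
Step 3: 250 μL + 1250 μL = 1500 μL total → factor 1500/250 = 6
Step 4: 15-fold → factor 15
Product of known-step factors = 900
Overall factor = 3.00 μM / (0.833 nM) = 3601.4
Step-1 factor = 3601.4 / 900 = 4.0016
v = 1000 μL / 4.0016 = 250 μL

250 μL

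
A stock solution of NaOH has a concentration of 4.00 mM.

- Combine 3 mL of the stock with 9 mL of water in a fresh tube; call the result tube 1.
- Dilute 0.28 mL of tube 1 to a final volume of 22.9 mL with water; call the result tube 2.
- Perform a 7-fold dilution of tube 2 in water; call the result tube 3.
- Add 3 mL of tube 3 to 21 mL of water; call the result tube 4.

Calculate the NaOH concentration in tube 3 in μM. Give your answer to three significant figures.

1.75 μM

Step 1: 3 mL + 9 mL = 12 mL total → factor 12/3 = 4
Step 2: 0.28 mL brought to 22.9 mL → factor 22.9/0.28 = 81.786
Step 3: 7-fold → factor 7
Dilution factor through tube 3 = 4 × 81.786 × 7 = 2290
[tube 3] = 4.00 mM / 2290 = 0.001747 mM = 1.75 μM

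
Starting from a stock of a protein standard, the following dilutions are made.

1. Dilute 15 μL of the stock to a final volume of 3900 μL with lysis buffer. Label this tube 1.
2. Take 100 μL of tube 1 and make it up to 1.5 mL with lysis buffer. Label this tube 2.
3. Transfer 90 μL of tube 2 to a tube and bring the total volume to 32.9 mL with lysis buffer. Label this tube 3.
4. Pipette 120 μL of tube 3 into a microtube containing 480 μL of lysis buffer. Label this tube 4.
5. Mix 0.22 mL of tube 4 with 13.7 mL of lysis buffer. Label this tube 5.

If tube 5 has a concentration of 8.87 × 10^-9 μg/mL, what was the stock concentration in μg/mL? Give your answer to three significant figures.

Step 1: 15 μL brought to 3900 μL → factor 3900/15 = 260
Step 2: 100 μL brought to 1.5 mL → factor 1500/100 = 15
Step 3: 90 μL brought to 32.9 mL → factor 32900/90 = 365.56
Step 4: 120 μL + 480 μL = 600 μL total → factor 600/120 = 5
Step 5: 0.22 mL + 13.7 mL = 13.92 mL total → factor 13.92/0.22 = 63.273
Overall dilution factor = 260 × 15 × 365.56 × 5 × 63.273 = 4.5103 × 10^8
Stock = 8.87 × 10^-9 μg/mL × 4.5103 × 10^8 = 4.00 μg/mL

4.00 μg/mL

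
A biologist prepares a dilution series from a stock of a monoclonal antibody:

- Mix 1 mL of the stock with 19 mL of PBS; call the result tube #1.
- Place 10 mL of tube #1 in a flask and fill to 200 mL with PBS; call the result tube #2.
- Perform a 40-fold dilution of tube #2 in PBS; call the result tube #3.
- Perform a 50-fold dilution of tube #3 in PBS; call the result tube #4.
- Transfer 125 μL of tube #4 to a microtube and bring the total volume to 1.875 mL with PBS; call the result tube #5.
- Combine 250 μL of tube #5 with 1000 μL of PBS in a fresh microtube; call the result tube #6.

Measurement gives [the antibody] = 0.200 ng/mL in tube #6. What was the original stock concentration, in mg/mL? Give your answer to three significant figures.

Step 1: 1 mL + 19 mL = 20 mL total → factor 20/1 = 20
Step 2: 10 mL brought to 200 mL → factor 200/10 = 20
Step 3: 40-fold → factor 40
Step 4: 50-fold → factor 50
Step 5: 125 μL brought to 1.875 mL → factor 1875/125 = 15
Step 6: 250 μL + 1000 μL = 1250 μL total → factor 1250/250 = 5
Overall dilution factor = 20 × 20 × 40 × 50 × 15 × 5 = 6 × 10^7
Stock = 0.200 ng/mL × 6 × 10^7 = 1.200 × 10^7 ng/mL = 12.0 mg/mL

12.0 mg/mL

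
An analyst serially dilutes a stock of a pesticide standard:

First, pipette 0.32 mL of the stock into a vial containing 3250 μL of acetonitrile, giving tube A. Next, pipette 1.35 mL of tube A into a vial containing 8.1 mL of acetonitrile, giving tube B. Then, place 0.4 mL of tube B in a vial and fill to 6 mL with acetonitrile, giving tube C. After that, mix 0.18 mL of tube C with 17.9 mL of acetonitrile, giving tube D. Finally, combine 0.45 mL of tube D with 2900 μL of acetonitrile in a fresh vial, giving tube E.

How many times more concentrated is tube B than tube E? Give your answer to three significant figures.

1.12 × 10^4

Step 1: 0.32 mL + 3250 μL = 3.57 mL total → factor 3.57/0.32 = 11.156
Step 2: 1.35 mL + 8.1 mL = 9.45 mL total → factor 9.45/1.35 = 7
Step 3: 0.4 mL brought to 6 mL → factor 6/0.4 = 15
Step 4: 0.18 mL + 17.9 mL = 18.08 mL total → factor 18.08/0.18 = 100.44
Step 5: 0.45 mL + 2900 μL = 3.35 mL total → factor 3.35/0.45 = 7.4444
Dilution factor to tube B = 78.094; to tube E = 8.7592 × 10^5
[tube B]/[tube E] = (factor to tube E)/(factor to tube B) = 8.7592 × 10^5/78.094 = 1.12 × 10^4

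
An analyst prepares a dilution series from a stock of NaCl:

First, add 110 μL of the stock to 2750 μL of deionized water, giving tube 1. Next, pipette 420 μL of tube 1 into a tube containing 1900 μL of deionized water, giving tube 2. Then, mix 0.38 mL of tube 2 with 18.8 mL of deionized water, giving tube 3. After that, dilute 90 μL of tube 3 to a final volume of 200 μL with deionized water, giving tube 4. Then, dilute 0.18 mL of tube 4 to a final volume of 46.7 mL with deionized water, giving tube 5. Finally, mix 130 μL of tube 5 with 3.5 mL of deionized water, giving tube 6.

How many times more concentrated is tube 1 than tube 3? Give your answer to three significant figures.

Step 1: 110 μL + 2750 μL = 2860 μL total → factor 2860/110 = 26
Step 2: 420 μL + 1900 μL = 2320 μL total → factor 2320/420 = 5.5238
Step 3: 0.38 mL + 18.8 mL = 19.18 mL total → factor 19.18/0.38 = 50.474
Dilution factor to tube 1 = 26; to tube 3 = 7249
[tube 1]/[tube 3] = (factor to tube 3)/(factor to tube 1) = 7249/26 = 279

279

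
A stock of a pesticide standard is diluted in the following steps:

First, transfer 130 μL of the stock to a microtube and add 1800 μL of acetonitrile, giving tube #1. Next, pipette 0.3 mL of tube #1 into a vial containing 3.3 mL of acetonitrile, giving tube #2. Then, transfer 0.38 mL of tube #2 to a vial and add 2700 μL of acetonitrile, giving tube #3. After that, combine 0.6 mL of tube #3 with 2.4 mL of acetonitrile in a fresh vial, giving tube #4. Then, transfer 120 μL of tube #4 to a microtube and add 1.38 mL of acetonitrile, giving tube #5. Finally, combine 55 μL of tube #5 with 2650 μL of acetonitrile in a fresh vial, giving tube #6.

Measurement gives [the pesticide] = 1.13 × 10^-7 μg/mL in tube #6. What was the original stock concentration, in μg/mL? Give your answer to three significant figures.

Step 1: 130 μL + 1800 μL = 1930 μL total → factor 1930/130 = 14.846
Step 2: 0.3 mL + 3.3 mL = 3.6 mL total → factor 3.6/0.3 = 12
Step 3: 0.38 mL + 2700 μL = 3.08 mL total → factor 3.08/0.38 = 8.1053
Step 4: 0.6 mL + 2.4 mL = 3 mL total → factor 3/0.6 = 5
Step 5: 120 μL + 1.38 mL = 1500 μL total → factor 1500/120 = 12.5
Step 6: 55 μL + 2650 μL = 2705 μL total → factor 2705/55 = 49.182
Overall dilution factor = 14.846 × 12 × 8.1053 × 5 × 12.5 × 49.182 = 4.4386 × 10^6
Stock = 1.13 × 10^-7 μg/mL × 4.4386 × 10^6 = 0.502 μg/mL

0.502 μg/mL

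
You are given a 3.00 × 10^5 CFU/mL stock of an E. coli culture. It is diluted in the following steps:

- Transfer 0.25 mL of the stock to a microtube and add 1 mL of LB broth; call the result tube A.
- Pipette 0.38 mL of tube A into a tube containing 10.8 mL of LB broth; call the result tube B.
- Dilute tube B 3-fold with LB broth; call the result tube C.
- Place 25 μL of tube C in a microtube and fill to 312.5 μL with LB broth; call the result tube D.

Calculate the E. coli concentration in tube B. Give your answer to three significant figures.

2.04 × 10^3 CFU/mL

Step 1: 0.25 mL + 1 mL = 1.25 mL total → factor 1.25/0.25 = 5
Step 2: 0.38 mL + 10.8 mL = 11.18 mL total → factor 11.18/0.38 = 29.421
Dilution factor through tube B = 5 × 29.421 = 147.11
[tube B] = 3.00 × 10^5 CFU/mL / 147.11 = 2.04 × 10^3 CFU/mL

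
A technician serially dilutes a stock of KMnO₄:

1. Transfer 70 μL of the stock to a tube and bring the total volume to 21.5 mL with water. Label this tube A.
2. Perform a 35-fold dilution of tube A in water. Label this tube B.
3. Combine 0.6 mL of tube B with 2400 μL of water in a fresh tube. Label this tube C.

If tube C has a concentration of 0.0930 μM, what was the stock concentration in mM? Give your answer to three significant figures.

5.00 mM

Step 1: 70 μL brought to 21.5 mL → factor 21500/70 = 307.14
Step 2: 35-fold → factor 35
Step 3: 0.6 mL + 2400 μL = 3 mL total → factor 3/0.6 = 5
Overall dilution factor = 307.14 × 35 × 5 = 53750
Stock = 0.0930 μM × 53750 = 4999 μM = 5.00 mM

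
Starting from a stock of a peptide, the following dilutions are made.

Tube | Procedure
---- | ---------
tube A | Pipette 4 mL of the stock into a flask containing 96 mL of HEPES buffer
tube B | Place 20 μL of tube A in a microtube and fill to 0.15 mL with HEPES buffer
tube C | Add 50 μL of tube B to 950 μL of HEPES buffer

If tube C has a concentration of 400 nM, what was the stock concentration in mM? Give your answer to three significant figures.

Step 1: 4 mL + 96 mL = 100 mL total → factor 100/4 = 25
Step 2: 20 μL brought to 0.15 mL → factor 150/20 = 7.5
Step 3: 50 μL + 950 μL = 1000 μL total → factor 1000/50 = 20
Overall dilution factor = 25 × 7.5 × 20 = 3750
Stock = 400 nM × 3750 = 1.500 × 10^6 nM = 1.50 mM

1.50 mM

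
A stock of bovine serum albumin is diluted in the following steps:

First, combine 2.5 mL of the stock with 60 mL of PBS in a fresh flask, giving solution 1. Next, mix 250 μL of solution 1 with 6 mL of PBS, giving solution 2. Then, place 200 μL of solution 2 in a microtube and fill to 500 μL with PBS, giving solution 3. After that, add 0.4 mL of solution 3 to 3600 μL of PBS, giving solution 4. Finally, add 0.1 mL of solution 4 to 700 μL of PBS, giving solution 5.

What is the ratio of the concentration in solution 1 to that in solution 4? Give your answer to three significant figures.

Step 1: 2.5 mL + 60 mL = 62.5 mL total → factor 62.5/2.5 = 25
Step 2: 250 μL + 6 mL = 6250 μL total → factor 6250/250 = 25
Step 3: 200 μL brought to 500 μL → factor 500/200 = 2.5
Step 4: 0.4 mL + 3600 μL = 4 mL total → factor 4/0.4 = 10
Dilution factor to solution 1 = 25; to solution 4 = 15625
[solution 1]/[solution 4] = (factor to solution 4)/(factor to solution 1) = 15625/25 = 625

625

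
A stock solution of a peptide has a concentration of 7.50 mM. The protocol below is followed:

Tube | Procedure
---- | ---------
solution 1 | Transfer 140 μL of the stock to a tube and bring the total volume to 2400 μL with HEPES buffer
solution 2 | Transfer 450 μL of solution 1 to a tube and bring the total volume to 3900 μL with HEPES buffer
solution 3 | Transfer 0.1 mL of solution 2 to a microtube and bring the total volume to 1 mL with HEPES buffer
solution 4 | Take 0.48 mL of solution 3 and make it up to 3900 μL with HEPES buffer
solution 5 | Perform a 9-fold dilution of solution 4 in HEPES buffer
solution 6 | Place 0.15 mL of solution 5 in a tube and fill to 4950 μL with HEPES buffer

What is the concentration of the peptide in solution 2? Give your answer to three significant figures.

0.0505 mM

Step 1: 140 μL brought to 2400 μL → factor 2400/140 = 17.143
Step 2: 450 μL brought to 3900 μL → factor 3900/450 = 8.6667
Dilution factor through solution 2 = 17.143 × 8.6667 = 148.57
[solution 2] = 7.50 mM / 148.57 = 0.0505 mM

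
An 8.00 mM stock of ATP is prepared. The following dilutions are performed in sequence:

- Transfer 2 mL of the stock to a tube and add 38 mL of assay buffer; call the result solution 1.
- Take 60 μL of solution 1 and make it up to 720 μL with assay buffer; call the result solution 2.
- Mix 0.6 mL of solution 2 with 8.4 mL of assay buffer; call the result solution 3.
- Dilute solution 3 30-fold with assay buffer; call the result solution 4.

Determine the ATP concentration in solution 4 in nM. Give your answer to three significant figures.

Step 1: 2 mL + 38 mL = 40 mL total → factor 40/2 = 20
Step 2: 60 μL brought to 720 μL → factor 720/60 = 12
Step 3: 0.6 mL + 8.4 mL = 9 mL total → factor 9/0.6 = 15
Step 4: 30-fold → factor 30
Overall dilution factor = 20 × 12 × 15 × 30 = 1.08 × 10^5
Final = 8.00 mM / 1.08 × 10^5 = 7.407 × 10^-5 mM = 74.1 nM

74.1 nM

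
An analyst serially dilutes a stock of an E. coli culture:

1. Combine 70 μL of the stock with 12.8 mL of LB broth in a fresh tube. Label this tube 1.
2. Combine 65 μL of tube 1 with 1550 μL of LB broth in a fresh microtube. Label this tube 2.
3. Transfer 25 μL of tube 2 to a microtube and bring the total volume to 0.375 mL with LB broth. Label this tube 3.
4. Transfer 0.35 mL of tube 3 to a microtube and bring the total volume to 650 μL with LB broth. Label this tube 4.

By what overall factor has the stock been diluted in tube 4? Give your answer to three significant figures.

Step 1: 70 μL + 12.8 mL = 12870 μL total → factor 12870/70 = 183.86
Step 2: 65 μL + 1550 μL = 1615 μL total → factor 1615/65 = 24.846
Step 3: 25 μL brought to 0.375 mL → factor 375/25 = 15
Step 4: 0.35 mL brought to 650 μL → factor 0.65/0.35 = 1.8571
Overall dilution factor = 183.86 × 24.846 × 15 × 1.8571 = 1.2726 × 10^5

1.27 × 10^5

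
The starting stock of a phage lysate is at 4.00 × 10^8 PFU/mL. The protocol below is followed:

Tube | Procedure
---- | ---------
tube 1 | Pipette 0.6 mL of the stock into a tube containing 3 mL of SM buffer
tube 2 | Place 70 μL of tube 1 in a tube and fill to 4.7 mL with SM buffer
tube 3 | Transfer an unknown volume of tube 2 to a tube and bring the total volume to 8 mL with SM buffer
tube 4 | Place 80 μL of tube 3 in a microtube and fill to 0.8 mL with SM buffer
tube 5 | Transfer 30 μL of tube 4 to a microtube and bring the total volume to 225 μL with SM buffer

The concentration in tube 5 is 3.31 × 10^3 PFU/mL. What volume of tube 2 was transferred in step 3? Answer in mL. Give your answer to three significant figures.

Step 1: 0.6 mL + 3 mL = 3.6 mL total → factor 3.6/0.6 = 6
Step 2: 70 μL brought to 4.7 mL → factor 4700/70 = 67.143
Step 3: v brought to 8 mL → factor = 8 mL/v
Step 4: 80 μL brought to 0.8 mL → factor 800/80 = 10
Step 5: 30 μL brought to 225 μL → factor 225/30 = 7.5
Product of known-step factors = 30214
Overall factor = 4.00 × 10^8 PFU/mL / (3.31 × 10^3 PFU/mL) = 1.2085 × 10^5
Step-3 factor = 1.2085 × 10^5 / 30214 = 3.9996
v = 8 mL / 3.9996 = 2.00 mL

2.00 mL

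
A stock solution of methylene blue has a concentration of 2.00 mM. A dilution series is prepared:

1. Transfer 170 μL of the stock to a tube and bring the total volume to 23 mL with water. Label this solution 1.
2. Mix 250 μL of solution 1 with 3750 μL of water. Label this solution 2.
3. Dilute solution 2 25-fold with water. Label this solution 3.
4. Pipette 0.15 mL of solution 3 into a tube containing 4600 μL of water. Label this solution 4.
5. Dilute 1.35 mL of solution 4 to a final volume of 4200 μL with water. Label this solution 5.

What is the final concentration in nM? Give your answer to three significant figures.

0.375 nM

Step 1: 170 μL brought to 23 mL → factor 23000/170 = 135.29
Step 2: 250 μL + 3750 μL = 4000 μL total → factor 4000/250 = 16
Step 3: 25-fold → factor 25
Step 4: 0.15 mL + 4600 μL = 4.75 mL total → factor 4.75/0.15 = 31.667
Step 5: 1.35 mL brought to 4200 μL → factor 4.2/1.35 = 3.1111
Overall dilution factor = 135.29 × 16 × 25 × 31.667 × 3.1111 = 5.3316 × 10^6
Final = 2.00 mM / 5.3316 × 10^6 = 3.751 × 10^-7 mM = 0.375 nM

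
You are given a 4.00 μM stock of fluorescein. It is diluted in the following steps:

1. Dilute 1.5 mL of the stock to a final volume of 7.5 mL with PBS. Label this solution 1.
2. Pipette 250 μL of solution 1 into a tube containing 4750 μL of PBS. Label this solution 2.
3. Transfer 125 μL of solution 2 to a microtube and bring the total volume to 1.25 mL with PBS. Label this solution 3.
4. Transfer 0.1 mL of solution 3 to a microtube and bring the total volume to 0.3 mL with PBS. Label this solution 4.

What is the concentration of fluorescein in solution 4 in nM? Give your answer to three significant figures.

Step 1: 1.5 mL brought to 7.5 mL → factor 7.5/1.5 = 5
Step 2: 250 μL + 4750 μL = 5000 μL total → factor 5000/250 = 20
Step 3: 125 μL brought to 1.25 mL → factor 1250/125 = 10
Step 4: 0.1 mL brought to 0.3 mL → factor 0.3/0.1 = 3
Overall dilution factor = 5 × 20 × 10 × 3 = 3000
Final = 4.00 μM / 3000 = 0.001333 μM = 1.33 nM

1.33 nM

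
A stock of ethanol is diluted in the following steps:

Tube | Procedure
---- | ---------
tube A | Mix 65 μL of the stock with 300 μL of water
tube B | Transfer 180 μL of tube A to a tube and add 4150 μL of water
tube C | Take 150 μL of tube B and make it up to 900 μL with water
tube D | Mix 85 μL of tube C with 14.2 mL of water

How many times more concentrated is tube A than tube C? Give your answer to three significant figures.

144

Step 1: 65 μL + 300 μL = 365 μL total → factor 365/65 = 5.6154
Step 2: 180 μL + 4150 μL = 4330 μL total → factor 4330/180 = 24.056
Step 3: 150 μL brought to 900 μL → factor 900/150 = 6
Dilution factor to tube A = 5.6154; to tube C = 810.49
[tube A]/[tube C] = (factor to tube C)/(factor to tube A) = 810.49/5.6154 = 144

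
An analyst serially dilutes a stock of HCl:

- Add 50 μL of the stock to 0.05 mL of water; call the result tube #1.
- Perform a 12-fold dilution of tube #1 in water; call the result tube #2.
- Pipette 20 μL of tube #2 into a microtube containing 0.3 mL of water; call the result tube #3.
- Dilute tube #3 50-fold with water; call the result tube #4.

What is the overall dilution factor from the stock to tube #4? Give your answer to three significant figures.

Step 1: 50 μL + 0.05 mL = 100 μL total → factor 100/50 = 2
Step 2: 12-fold → factor 12
Step 3: 20 μL + 0.3 mL = 320 μL total → factor 320/20 = 16
Step 4: 50-fold → factor 50
Overall dilution factor = 2 × 12 × 16 × 50 = 19200

1.92 × 10^4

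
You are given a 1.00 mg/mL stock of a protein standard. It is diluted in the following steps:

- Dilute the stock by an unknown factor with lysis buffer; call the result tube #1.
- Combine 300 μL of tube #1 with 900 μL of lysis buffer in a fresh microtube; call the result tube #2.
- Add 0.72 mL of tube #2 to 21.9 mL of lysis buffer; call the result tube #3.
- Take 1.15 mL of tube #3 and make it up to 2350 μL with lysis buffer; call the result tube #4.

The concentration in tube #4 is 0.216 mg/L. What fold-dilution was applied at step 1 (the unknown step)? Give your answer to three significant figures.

Step 1: unknown factor x
Step 2: 300 μL + 900 μL = 1200 μL total → factor 1200/300 = 4
Step 3: 0.72 mL + 21.9 mL = 22.62 mL total → factor 22.62/0.72 = 31.417
Step 4: 1.15 mL brought to 2350 μL → factor 2.35/1.15 = 2.0435
Product of known-step factors = 256.8
Overall factor = 1.00 mg/mL / (0.216 mg/L) = 4629.6
x = 4629.6 / 256.8 = 18.0

18.0-fold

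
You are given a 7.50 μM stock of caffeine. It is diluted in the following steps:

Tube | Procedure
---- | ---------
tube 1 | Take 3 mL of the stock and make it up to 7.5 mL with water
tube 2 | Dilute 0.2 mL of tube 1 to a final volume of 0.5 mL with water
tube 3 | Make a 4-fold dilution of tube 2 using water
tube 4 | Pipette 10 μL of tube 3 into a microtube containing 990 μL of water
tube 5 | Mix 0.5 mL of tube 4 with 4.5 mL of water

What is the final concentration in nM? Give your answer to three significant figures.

0.300 nM

Step 1: 3 mL brought to 7.5 mL → factor 7.5/3 = 2.5
Step 2: 0.2 mL brought to 0.5 mL → factor 0.5/0.2 = 2.5
Step 3: 4-fold → factor 4
Step 4: 10 μL + 990 μL = 1000 μL total → factor 1000/10 = 100
Step 5: 0.5 mL + 4.5 mL = 5 mL total → factor 5/0.5 = 10
Overall dilution factor = 2.5 × 2.5 × 4 × 100 × 10 = 25000
Final = 7.50 μM / 25000 = 0.0003000 μM = 0.300 nM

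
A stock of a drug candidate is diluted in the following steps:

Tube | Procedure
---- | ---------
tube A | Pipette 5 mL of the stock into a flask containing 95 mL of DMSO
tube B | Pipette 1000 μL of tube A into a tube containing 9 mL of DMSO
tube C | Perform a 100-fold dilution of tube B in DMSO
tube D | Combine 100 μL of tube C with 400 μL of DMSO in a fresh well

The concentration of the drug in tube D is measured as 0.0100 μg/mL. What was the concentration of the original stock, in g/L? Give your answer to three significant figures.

1.00 g/L

Step 1: 5 mL + 95 mL = 100 mL total → factor 100/5 = 20
Step 2: 1000 μL + 9 mL = 10000 μL total → factor 10000/1000 = 10
Step 3: 100-fold → factor 100
Step 4: 100 μL + 400 μL = 500 μL total → factor 500/100 = 5
Overall dilution factor = 20 × 10 × 100 × 5 = 1 × 10^5
Stock = 0.0100 μg/mL × 1 × 10^5 = 1000 μg/mL = 1.00 g/L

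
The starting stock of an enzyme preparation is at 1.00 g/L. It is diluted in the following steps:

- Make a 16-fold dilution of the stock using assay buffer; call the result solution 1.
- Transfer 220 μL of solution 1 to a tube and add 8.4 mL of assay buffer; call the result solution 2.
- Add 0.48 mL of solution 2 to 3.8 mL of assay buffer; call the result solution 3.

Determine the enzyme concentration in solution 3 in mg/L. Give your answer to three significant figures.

Step 1: 16-fold → factor 16
Step 2: 220 μL + 8.4 mL = 8620 μL total → factor 8620/220 = 39.182
Step 3: 0.48 mL + 3.8 mL = 4.28 mL total → factor 4.28/0.48 = 8.9167
Overall dilution factor = 16 × 39.182 × 8.9167 = 5589.9
Final = 1.00 g/L / 5589.9 = 0.0001789 g/L = 0.179 mg/L

0.179 mg/L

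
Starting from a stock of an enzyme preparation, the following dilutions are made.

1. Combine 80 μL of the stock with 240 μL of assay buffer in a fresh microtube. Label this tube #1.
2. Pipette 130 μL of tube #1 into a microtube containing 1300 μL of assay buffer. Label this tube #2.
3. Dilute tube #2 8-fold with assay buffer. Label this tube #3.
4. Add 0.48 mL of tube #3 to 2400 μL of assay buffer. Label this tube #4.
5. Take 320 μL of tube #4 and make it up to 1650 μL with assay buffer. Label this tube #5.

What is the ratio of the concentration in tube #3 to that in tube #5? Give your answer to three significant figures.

30.9

Step 1: 80 μL + 240 μL = 320 μL total → factor 320/80 = 4
Step 2: 130 μL + 1300 μL = 1430 μL total → factor 1430/130 = 11
Step 3: 8-fold → factor 8
Step 4: 0.48 mL + 2400 μL = 2.88 mL total → factor 2.88/0.48 = 6
Step 5: 320 μL brought to 1650 μL → factor 1650/320 = 5.1562
Dilution factor to tube #3 = 352; to tube #5 = 10890
[tube #3]/[tube #5] = (factor to tube #5)/(factor to tube #3) = 10890/352 = 30.9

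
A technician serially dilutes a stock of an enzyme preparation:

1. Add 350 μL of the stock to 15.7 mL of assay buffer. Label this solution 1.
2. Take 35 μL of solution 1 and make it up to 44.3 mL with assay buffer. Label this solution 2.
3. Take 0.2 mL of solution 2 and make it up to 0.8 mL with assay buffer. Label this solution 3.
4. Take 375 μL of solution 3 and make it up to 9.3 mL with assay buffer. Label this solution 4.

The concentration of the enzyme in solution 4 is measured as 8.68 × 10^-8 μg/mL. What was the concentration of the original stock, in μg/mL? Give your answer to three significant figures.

Step 1: 350 μL + 15.7 mL = 16050 μL total → factor 16050/350 = 45.857
Step 2: 35 μL brought to 44.3 mL → factor 44300/35 = 1265.7
Step 3: 0.2 mL brought to 0.8 mL → factor 0.8/0.2 = 4
Step 4: 375 μL brought to 9.3 mL → factor 9300/375 = 24.8
Overall dilution factor = 45.857 × 1265.7 × 4 × 24.8 = 5.7578 × 10^6
Stock = 8.68 × 10^-8 μg/mL × 5.7578 × 10^6 = 0.500 μg/mL

0.500 μg/mL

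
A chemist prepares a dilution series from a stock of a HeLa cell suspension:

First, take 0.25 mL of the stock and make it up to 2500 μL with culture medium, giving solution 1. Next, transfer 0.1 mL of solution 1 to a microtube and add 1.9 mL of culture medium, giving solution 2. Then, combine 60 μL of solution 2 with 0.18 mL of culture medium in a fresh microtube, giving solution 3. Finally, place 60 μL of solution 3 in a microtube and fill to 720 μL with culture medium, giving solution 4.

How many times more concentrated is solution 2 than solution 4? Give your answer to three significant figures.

Step 1: 0.25 mL brought to 2500 μL → factor 2.5/0.25 = 10
Step 2: 0.1 mL + 1.9 mL = 2 mL total → factor 2/0.1 = 20
Step 3: 60 μL + 0.18 mL = 240 μL total → factor 240/60 = 4
Step 4: 60 μL brought to 720 μL → factor 720/60 = 12
Dilution factor to solution 2 = 200; to solution 4 = 9600
[solution 2]/[solution 4] = (factor to solution 4)/(factor to solution 2) = 9600/200 = 48.0

48.0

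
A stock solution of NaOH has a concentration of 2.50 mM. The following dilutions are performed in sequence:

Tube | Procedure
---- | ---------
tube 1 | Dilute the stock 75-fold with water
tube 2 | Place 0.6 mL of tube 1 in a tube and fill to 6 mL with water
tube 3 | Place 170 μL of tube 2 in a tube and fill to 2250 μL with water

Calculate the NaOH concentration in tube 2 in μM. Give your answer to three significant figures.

Step 1: 75-fold → factor 75
Step 2: 0.6 mL brought to 6 mL → factor 6/0.6 = 10
Dilution factor through tube 2 = 75 × 10 = 750
[tube 2] = 2.50 mM / 750 = 0.003333 mM = 3.33 μM

3.33 μM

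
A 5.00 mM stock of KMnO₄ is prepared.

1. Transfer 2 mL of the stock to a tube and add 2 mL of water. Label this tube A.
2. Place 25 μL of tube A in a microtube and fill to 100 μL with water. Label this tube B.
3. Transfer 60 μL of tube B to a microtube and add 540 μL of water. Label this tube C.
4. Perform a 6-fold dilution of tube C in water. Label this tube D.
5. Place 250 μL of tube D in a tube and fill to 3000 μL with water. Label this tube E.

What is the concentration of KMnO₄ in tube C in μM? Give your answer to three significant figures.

62.5 μM

Step 1: 2 mL + 2 mL = 4 mL total → factor 4/2 = 2
Step 2: 25 μL brought to 100 μL → factor 100/25 = 4
Step 3: 60 μL + 540 μL = 600 μL total → factor 600/60 = 10
Dilution factor through tube C = 2 × 4 × 10 = 80
[tube C] = 5.00 mM / 80 = 0.06250 mM = 62.5 μM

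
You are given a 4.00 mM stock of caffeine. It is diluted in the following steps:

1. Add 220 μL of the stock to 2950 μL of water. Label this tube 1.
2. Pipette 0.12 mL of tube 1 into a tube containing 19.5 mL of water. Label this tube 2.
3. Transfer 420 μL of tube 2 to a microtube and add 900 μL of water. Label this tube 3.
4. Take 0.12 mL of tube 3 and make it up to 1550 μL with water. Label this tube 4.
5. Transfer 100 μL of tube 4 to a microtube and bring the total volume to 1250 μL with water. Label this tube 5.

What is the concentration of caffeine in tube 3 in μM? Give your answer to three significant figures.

Step 1: 220 μL + 2950 μL = 3170 μL total → factor 3170/220 = 14.409
Step 2: 0.12 mL + 19.5 mL = 19.62 mL total → factor 19.62/0.12 = 163.5
Step 3: 420 μL + 900 μL = 1320 μL total → factor 1320/420 = 3.1429
Dilution factor through tube 3 = 14.409 × 163.5 × 3.1429 = 7404.2
[tube 3] = 4.00 mM / 7404.2 = 0.0005402 mM = 0.540 μM

0.540 μM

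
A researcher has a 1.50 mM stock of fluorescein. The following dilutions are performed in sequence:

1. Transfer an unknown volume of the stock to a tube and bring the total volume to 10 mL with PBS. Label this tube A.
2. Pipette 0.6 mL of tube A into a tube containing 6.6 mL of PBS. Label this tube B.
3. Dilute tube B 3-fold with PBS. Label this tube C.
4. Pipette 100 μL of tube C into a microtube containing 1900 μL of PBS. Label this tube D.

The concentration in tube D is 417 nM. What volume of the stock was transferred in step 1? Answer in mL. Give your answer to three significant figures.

Step 1: v brought to 10 mL → factor = 10 mL/v
Step 2: 0.6 mL + 6.6 mL = 7.2 mL total → factor 7.2/0.6 = 12
Step 3: 3-fold → factor 3
Step 4: 100 μL + 1900 μL = 2000 μL total → factor 2000/100 = 20
Product of known-step factors = 720
Overall factor = 1.50 mM / (417 nM) = 3597.1
Step-1 factor = 3597.1 / 720 = 4.996
v = 10 mL / 4.996 = 2.00 mL

2.00 mL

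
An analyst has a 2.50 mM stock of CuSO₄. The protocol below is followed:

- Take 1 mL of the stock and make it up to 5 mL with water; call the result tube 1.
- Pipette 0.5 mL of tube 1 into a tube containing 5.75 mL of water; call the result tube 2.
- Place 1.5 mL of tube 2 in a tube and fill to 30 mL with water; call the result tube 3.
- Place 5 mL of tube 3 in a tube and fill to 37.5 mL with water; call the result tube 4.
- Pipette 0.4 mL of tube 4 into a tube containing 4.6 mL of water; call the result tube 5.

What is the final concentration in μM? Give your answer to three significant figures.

0.0213 μM

Step 1: 1 mL brought to 5 mL → factor 5/1 = 5
Step 2: 0.5 mL + 5.75 mL = 6.25 mL total → factor 6.25/0.5 = 12.5
Step 3: 1.5 mL brought to 30 mL → factor 30/1.5 = 20
Step 4: 5 mL brought to 37.5 mL → factor 37.5/5 = 7.5
Step 5: 0.4 mL + 4.6 mL = 5 mL total → factor 5/0.4 = 12.5
Overall dilution factor = 5 × 12.5 × 20 × 7.5 × 12.5 = 1.1719 × 10^5
Final = 2.50 mM / 1.1719 × 10^5 = 2.133 × 10^-5 mM = 0.0213 μM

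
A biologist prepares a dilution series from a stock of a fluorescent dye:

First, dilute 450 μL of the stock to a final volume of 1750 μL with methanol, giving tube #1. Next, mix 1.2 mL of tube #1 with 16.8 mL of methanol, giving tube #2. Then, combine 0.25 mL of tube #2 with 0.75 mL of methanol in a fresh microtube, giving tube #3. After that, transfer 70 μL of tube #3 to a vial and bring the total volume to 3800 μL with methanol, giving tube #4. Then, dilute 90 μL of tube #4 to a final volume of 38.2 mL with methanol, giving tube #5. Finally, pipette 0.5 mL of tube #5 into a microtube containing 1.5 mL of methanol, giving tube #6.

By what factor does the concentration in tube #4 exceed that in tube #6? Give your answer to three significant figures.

1.70 × 10^3

Step 1: 450 μL brought to 1750 μL → factor 1750/450 = 3.8889
Step 2: 1.2 mL + 16.8 mL = 18 mL total → factor 18/1.2 = 15
Step 3: 0.25 mL + 0.75 mL = 1 mL total → factor 1/0.25 = 4
Step 4: 70 μL brought to 3800 μL → factor 3800/70 = 54.286
Step 5: 90 μL brought to 38.2 mL → factor 38200/90 = 424.44
Step 6: 0.5 mL + 1.5 mL = 2 mL total → factor 2/0.5 = 4
Dilution factor to tube #4 = 12667; to tube #6 = 2.1505 × 10^7
[tube #4]/[tube #6] = (factor to tube #6)/(factor to tube #4) = 2.1505 × 10^7/12667 = 1.70 × 10^3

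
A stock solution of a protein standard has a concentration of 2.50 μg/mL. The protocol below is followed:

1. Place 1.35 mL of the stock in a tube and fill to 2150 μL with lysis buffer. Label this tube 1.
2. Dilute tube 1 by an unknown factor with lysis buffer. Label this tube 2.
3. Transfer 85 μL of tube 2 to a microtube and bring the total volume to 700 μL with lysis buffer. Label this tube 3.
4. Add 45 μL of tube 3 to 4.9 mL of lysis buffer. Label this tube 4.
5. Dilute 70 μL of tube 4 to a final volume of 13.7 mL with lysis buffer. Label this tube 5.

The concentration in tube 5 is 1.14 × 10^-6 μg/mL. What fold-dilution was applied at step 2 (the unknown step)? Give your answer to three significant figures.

Step 1: 1.35 mL brought to 2150 μL → factor 2.15/1.35 = 1.5926
Step 2: unknown factor x
Step 3: 85 μL brought to 700 μL → factor 700/85 = 8.2353
Step 4: 45 μL + 4.9 mL = 4945 μL total → factor 4945/45 = 109.89
Step 5: 70 μL brought to 13.7 mL → factor 13700/70 = 195.71
Product of known-step factors = 2.8207 × 10^5
Overall factor = 2.50 μg/mL / (1.14 × 10^-6 μg/mL) = 2.193 × 10^6
x = 2.193 × 10^6 / 2.8207 × 10^5 = 7.77

7.77-fold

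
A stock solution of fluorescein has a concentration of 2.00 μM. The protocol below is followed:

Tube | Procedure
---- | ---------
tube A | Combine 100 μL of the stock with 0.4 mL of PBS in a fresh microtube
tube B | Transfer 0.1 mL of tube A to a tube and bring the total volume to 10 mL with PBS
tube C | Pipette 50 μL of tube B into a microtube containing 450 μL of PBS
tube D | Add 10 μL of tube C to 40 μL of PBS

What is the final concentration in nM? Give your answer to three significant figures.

Step 1: 100 μL + 0.4 mL = 500 μL total → factor 500/100 = 5
Step 2: 0.1 mL brought to 10 mL → factor 10/0.1 = 100
Step 3: 50 μL + 450 μL = 500 μL total → factor 500/50 = 10
Step 4: 10 μL + 40 μL = 50 μL total → factor 50/10 = 5
Overall dilution factor = 5 × 100 × 10 × 5 = 25000
Final = 2.00 μM / 25000 = 8.000 × 10^-5 μM = 0.0800 nM

0.0800 nM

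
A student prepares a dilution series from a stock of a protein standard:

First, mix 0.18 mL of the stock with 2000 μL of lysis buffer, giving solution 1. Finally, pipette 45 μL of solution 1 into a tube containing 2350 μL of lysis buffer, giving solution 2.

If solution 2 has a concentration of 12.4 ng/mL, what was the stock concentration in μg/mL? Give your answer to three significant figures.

7.99 μg/mL

Step 1: 0.18 mL + 2000 μL = 2.18 mL total → factor 2.18/0.18 = 12.111
Step 2: 45 μL + 2350 μL = 2395 μL total → factor 2395/45 = 53.222
Overall dilution factor = 12.111 × 53.222 = 644.58
Stock = 12.4 ng/mL × 644.58 = 7993 ng/mL = 7.99 μg/mL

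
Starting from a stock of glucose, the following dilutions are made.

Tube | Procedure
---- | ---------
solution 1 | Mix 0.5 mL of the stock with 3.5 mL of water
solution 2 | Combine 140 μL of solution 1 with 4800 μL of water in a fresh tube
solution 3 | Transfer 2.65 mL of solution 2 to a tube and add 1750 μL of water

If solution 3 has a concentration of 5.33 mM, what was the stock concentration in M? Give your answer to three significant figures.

Step 1: 0.5 mL + 3.5 mL = 4 mL total → factor 4/0.5 = 8
Step 2: 140 μL + 4800 μL = 4940 μL total → factor 4940/140 = 35.286
Step 3: 2.65 mL + 1750 μL = 4.4 mL total → factor 4.4/2.65 = 1.6604
Overall dilution factor = 8 × 35.286 × 1.6604 = 468.7
Stock = 5.33 mM × 468.7 = 2498 mM = 2.50 M

2.50 M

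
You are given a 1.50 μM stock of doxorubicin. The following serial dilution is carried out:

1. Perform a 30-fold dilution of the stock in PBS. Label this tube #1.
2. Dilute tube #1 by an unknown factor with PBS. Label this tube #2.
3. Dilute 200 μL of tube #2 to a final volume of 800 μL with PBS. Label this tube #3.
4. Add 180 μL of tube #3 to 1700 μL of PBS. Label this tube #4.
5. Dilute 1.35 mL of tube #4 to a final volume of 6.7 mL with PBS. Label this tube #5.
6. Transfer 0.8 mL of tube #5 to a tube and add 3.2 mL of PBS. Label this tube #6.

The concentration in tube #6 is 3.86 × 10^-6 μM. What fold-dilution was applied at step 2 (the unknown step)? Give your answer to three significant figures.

Step 1: 30-fold → factor 30
Step 2: unknown factor x
Step 3: 200 μL brought to 800 μL → factor 800/200 = 4
Step 4: 180 μL + 1700 μL = 1880 μL total → factor 1880/180 = 10.444
Step 5: 1.35 mL brought to 6.7 mL → factor 6.7/1.35 = 4.963
Step 6: 0.8 mL + 3.2 mL = 4 mL total → factor 4/0.8 = 5
Product of known-step factors = 31101
Overall factor = 1.50 μM / (3.86 × 10^-6 μM) = 3.886 × 10^5
x = 3.886 × 10^5 / 31101 = 12.5

12.5-fold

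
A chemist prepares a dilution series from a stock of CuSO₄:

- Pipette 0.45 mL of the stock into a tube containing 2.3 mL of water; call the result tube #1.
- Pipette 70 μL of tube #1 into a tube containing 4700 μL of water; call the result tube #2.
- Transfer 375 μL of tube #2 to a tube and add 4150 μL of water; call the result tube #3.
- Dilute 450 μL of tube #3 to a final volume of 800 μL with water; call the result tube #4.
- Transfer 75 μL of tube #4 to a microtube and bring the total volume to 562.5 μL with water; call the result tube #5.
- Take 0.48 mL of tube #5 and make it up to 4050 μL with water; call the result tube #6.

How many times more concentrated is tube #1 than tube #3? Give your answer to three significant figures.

822

Step 1: 0.45 mL + 2.3 mL = 2.75 mL total → factor 2.75/0.45 = 6.1111
Step 2: 70 μL + 4700 μL = 4770 μL total → factor 4770/70 = 68.143
Step 3: 375 μL + 4150 μL = 4525 μL total → factor 4525/375 = 12.067
Dilution factor to tube #1 = 6.1111; to tube #3 = 5024.9
[tube #1]/[tube #3] = (factor to tube #3)/(factor to tube #1) = 5024.9/6.1111 = 822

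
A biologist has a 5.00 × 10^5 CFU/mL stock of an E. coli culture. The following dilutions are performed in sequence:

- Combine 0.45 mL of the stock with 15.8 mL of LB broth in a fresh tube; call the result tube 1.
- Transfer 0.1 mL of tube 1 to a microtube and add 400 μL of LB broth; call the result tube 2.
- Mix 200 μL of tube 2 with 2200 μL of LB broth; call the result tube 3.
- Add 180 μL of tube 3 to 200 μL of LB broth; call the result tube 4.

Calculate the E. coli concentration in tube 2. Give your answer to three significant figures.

2.77 × 10^3 CFU/mL

Step 1: 0.45 mL + 15.8 mL = 16.25 mL total → factor 16.25/0.45 = 36.111
Step 2: 0.1 mL + 400 μL = 0.5 mL total → factor 0.5/0.1 = 5
Dilution factor through tube 2 = 36.111 × 5 = 180.56
[tube 2] = 5.00 × 10^5 CFU/mL / 180.56 = 2.77 × 10^3 CFU/mL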